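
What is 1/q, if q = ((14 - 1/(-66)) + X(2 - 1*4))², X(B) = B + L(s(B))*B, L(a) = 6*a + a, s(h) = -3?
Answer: 4356/12709225 ≈ 0.00034274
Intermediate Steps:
L(a) = 7*a
X(B) = -20*B (X(B) = B + (7*(-3))*B = B - 21*B = -20*B)
q = 12709225/4356 (q = ((14 - 1/(-66)) - 20*(2 - 1*4))² = ((14 - (-1)/66) - 20*(2 - 4))² = ((14 - 1*(-1/66)) - 20*(-2))² = ((14 + 1/66) + 40)² = (925/66 + 40)² = (3565/66)² = 12709225/4356 ≈ 2917.6)
1/q = 1/(12709225/4356) = 4356/12709225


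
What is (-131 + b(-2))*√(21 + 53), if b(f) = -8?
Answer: -139*√74 ≈ -1195.7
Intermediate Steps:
(-131 + b(-2))*√(21 + 53) = (-131 - 8)*√(21 + 53) = -139*√74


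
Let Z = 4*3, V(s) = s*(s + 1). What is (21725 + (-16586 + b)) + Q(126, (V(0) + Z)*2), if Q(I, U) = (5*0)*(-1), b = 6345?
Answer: 11484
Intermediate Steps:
V(s) = s*(1 + s)
Z = 12
Q(I, U) = 0 (Q(I, U) = 0*(-1) = 0)
(21725 + (-16586 + b)) + Q(126, (V(0) + Z)*2) = (21725 + (-16586 + 6345)) + 0 = (21725 - 10241) + 0 = 11484 + 0 = 11484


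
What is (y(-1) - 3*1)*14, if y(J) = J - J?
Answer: -42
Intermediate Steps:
y(J) = 0
(y(-1) - 3*1)*14 = (0 - 3*1)*14 = (0 - 3)*14 = -3*14 = -42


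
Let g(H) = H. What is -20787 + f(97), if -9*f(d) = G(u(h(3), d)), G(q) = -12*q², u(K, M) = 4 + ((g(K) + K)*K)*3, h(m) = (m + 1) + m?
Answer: 292855/3 ≈ 97618.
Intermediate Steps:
h(m) = 1 + 2*m (h(m) = (1 + m) + m = 1 + 2*m)
u(K, M) = 4 + 6*K² (u(K, M) = 4 + ((K + K)*K)*3 = 4 + ((2*K)*K)*3 = 4 + (2*K²)*3 = 4 + 6*K²)
f(d) = 355216/3 (f(d) = -(-4)*(4 + 6*(1 + 2*3)²)²/3 = -(-4)*(4 + 6*(1 + 6)²)²/3 = -(-4)*(4 + 6*7²)²/3 = -(-4)*(4 + 6*49)²/3 = -(-4)*(4 + 294)²/3 = -(-4)*298²/3 = -(-4)*88804/3 = -⅑*(-1065648) = 355216/3)
-20787 + f(97) = -20787 + 355216/3 = 292855/3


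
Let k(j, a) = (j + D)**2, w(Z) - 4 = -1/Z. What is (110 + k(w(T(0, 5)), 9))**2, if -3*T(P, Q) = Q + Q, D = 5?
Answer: 386083201/10000 ≈ 38608.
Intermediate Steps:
T(P, Q) = -2*Q/3 (T(P, Q) = -(Q + Q)/3 = -2*Q/3)
w(Z) = 4 - 1/Z
k(j, a) = (5 + j)**2 (k(j, a) = (j + 5)**2 = (5 + j)**2)
(110 + k(w(T(0, 5)), 9))**2 = (110 + (5 + (4 - 1/((-2/3*5))))**2)**2 = (110 + (5 + (4 - 1/(-10/3)))**2)**2 = (110 + (5 + (4 - 1*(-3/10)))**2)**2 = (110 + (5 + (4 + 3/10))**2)**2 = (110 + (5 + 43/10)**2)**2 = (110 + (93/10)**2)**2 = (110 + 8649/100)**2 = (19649/100)**2 = 386083201/10000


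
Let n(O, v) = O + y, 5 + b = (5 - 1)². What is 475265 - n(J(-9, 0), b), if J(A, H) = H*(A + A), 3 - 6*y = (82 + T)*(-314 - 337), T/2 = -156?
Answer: 1000439/2 ≈ 5.0022e+5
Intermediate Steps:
T = -312 (T = 2*(-156) = -312)
y = -49909/2 (y = ½ - (82 - 312)*(-314 - 337)/6 = ½ - (-115)*(-651)/3 = ½ - ⅙*149730 = ½ - 24955 = -49909/2 ≈ -24955.)
J(A, H) = 2*A*H (J(A, H) = H*(2*A) = 2*A*H)
b = 11 (b = -5 + (5 - 1)² = -5 + 4² = -5 + 16 = 11)
n(O, v) = -49909/2 + O (n(O, v) = O - 49909/2 = -49909/2 + O)
475265 - n(J(-9, 0), b) = 475265 - (-49909/2 + 2*(-9)*0) = 475265 - (-49909/2 + 0) = 475265 - 1*(-49909/2) = 475265 + 49909/2 = 1000439/2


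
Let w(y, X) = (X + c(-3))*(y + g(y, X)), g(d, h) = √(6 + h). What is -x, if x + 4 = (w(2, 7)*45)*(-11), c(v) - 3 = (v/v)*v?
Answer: 6934 + 3465*√13 ≈ 19427.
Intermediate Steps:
c(v) = 3 + v (c(v) = 3 + (v/v)*v = 3 + 1*v = 3 + v)
w(y, X) = X*(y + √(6 + X)) (w(y, X) = (X + (3 - 3))*(y + √(6 + X)) = (X + 0)*(y + √(6 + X)) = X*(y + √(6 + X)))
x = -6934 - 3465*√13 (x = -4 + ((7*(2 + √(6 + 7)))*45)*(-11) = -4 + ((7*(2 + √13))*45)*(-11) = -4 + ((14 + 7*√13)*45)*(-11) = -4 + (630 + 315*√13)*(-11) = -4 + (-6930 - 3465*√13) = -6934 - 3465*√13 ≈ -19427.)
-x = -(-6934 - 3465*√13) = 6934 + 3465*√13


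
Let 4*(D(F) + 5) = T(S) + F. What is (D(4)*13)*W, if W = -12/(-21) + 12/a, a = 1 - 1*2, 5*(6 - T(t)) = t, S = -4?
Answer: 2392/7 ≈ 341.71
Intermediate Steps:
T(t) = 6 - t/5
a = -1 (a = 1 - 2 = -1)
D(F) = -33/10 + F/4 (D(F) = -5 + ((6 - 1/5*(-4)) + F)/4 = -5 + ((6 + 4/5) + F)/4 = -5 + (34/5 + F)/4 = -5 + (17/10 + F/4) = -33/10 + F/4)
W = -80/7 (W = -12/(-21) + 12/(-1) = -12*(-1/21) + 12*(-1) = 4/7 - 12 = -80/7 ≈ -11.429)
(D(4)*13)*W = ((-33/10 + (1/4)*4)*13)*(-80/7) = ((-33/10 + 1)*13)*(-80/7) = -23/10*13*(-80/7) = -299/10*(-80/7) = 2392/7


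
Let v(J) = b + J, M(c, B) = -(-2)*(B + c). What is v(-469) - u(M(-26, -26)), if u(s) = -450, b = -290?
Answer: -309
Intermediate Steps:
M(c, B) = 2*B + 2*c (M(c, B) = -(-2*B - 2*c) = 2*B + 2*c)
v(J) = -290 + J
v(-469) - u(M(-26, -26)) = (-290 - 469) - 1*(-450) = -759 + 450 = -309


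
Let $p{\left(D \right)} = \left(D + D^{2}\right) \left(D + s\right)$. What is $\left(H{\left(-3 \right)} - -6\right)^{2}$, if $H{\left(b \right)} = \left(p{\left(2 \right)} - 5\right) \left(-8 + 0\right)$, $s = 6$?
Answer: $114244$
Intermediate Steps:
$p{\left(D \right)} = \left(6 + D\right) \left(D + D^{2}\right)$ ($p{\left(D \right)} = \left(D + D^{2}\right) \left(D + 6\right) = \left(D + D^{2}\right) \left(6 + D\right) = \left(6 + D\right) \left(D + D^{2}\right)$)
$H{\left(b \right)} = -344$ ($H{\left(b \right)} = \left(2 \left(6 + 2^{2} + 7 \cdot 2\right) - 5\right) \left(-8 + 0\right) = \left(2 \left(6 + 4 + 14\right) - 5\right) \left(-8\right) = \left(2 \cdot 24 - 5\right) \left(-8\right) = \left(48 - 5\right) \left(-8\right) = 43 \left(-8\right) = -344$)
$\left(H{\left(-3 \right)} - -6\right)^{2} = \left(-344 - -6\right)^{2} = \left(-344 + 6\right)^{2} = \left(-338\right)^{2} = 114244$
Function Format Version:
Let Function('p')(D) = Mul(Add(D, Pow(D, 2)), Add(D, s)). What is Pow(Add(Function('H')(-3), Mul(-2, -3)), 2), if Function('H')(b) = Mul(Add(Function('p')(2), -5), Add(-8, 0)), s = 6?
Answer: 114244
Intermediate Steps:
Function('p')(D) = Mul(Add(6, D), Add(D, Pow(D, 2))) (Function('p')(D) = Mul(Add(D, Pow(D, 2)), Add(D, 6)) = Mul(Add(D, Pow(D, 2)), Add(6, D)) = Mul(Add(6, D), Add(D, Pow(D, 2))))
Function('H')(b) = -344 (Function('H')(b) = Mul(Add(Mul(2, Add(6, Pow(2, 2), Mul(7, 2))), -5), Add(-8, 0)) = Mul(Add(Mul(2, Add(6, 4, 14)), -5), -8) = Mul(Add(Mul(2, 24), -5), -8) = Mul(Add(48, -5), -8) = Mul(43, -8) = -344)
Pow(Add(Function('H')(-3), Mul(-2, -3)), 2) = Pow(Add(-344, Mul(-2, -3)), 2) = Pow(Add(-344, 6), 2) = Pow(-338, 2) = 114244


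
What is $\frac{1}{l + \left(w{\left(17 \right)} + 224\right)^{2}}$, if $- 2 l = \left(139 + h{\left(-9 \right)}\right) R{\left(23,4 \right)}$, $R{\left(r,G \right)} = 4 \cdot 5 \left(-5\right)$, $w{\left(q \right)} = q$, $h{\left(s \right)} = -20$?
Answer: $\frac{1}{64031} \approx 1.5617 \cdot 10^{-5}$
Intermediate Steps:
$R{\left(r,G \right)} = -100$ ($R{\left(r,G \right)} = 20 \left(-5\right) = -100$)
$l = 5950$ ($l = - \frac{\left(139 - 20\right) \left(-100\right)}{2} = - \frac{119 \left(-100\right)}{2} = \left(- \frac{1}{2}\right) \left(-11900\right) = 5950$)
$\frac{1}{l + \left(w{\left(17 \right)} + 224\right)^{2}} = \frac{1}{5950 + \left(17 + 224\right)^{2}} = \frac{1}{5950 + 241^{2}} = \frac{1}{5950 + 58081} = \frac{1}{64031}$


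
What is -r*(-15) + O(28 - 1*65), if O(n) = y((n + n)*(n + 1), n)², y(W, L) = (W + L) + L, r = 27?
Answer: 6708505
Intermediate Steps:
y(W, L) = W + 2*L (y(W, L) = (L + W) + L = W + 2*L)
O(n) = (2*n + 2*n*(1 + n))² (O(n) = ((n + n)*(n + 1) + 2*n)² = ((2*n)*(1 + n) + 2*n)² = (2*n*(1 + n) + 2*n)² = (2*n + 2*n*(1 + n))²)
-r*(-15) + O(28 - 1*65) = -1*27*(-15) + 4*(28 - 1*65)²*(2 + (28 - 1*65))² = -27*(-15) + 4*(28 - 65)²*(2 + (28 - 65))² = 405 + 4*(-37)²*(2 - 37)² = 405 + 4*1369*(-35)² = 405 + 4*1369*1225 = 405 + 6708100 = 6708505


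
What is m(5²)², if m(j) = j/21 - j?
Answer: 250000/441 ≈ 566.89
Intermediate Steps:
m(j) = -20*j/21 (m(j) = j*(1/21) - j = j/21 - j = -20*j/21)
m(5²)² = (-20/21*5²)² = (-20/21*25)² = (-500/21)² = 250000/441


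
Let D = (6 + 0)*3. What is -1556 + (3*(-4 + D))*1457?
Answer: 59638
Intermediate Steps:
D = 18 (D = 6*3 = 18)
-1556 + (3*(-4 + D))*1457 = -1556 + (3*(-4 + 18))*1457 = -1556 + (3*14)*1457 = -1556 + 42*1457 = -1556 + 61194 = 59638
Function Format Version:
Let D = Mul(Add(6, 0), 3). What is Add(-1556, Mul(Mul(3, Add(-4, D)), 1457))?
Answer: 59638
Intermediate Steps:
D = 18 (D = Mul(6, 3) = 18)
Add(-1556, Mul(Mul(3, Add(-4, D)), 1457)) = Add(-1556, Mul(Mul(3, Add(-4, 18)), 1457)) = Add(-1556, Mul(Mul(3, 14), 1457)) = Add(-1556, Mul(42, 1457)) = Add(-1556, 61194) = 59638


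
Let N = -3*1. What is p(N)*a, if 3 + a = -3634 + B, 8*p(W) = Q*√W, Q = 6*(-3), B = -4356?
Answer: 71937*I*√3/4 ≈ 31150.0*I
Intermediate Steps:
N = -3
Q = -18
p(W) = -9*√W/4 (p(W) = (-18*√W)/8 = -9*√W/4)
a = -7993 (a = -3 + (-3634 - 4356) = -3 - 7990 = -7993)
p(N)*a = -9*I*√3/4*(-7993) = 71937*I*√3/4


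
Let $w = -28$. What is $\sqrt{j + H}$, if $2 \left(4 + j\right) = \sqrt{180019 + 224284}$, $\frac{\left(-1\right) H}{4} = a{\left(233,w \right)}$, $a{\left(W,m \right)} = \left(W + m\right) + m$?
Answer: $\frac{\sqrt{-2848 + 2 \sqrt{404303}}}{2} \approx 19.851 i$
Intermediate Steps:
$a{\left(W,m \right)} = W + 2 m$
$H = -708$ ($H = - 4 \left(233 + 2 \left(-28\right)\right) = - 4 \left(233 - 56\right) = \left(-4\right) 177 = -708$)
$j = -4 + \frac{\sqrt{404303}}{2}$ ($j = -4 + \frac{\sqrt{180019 + 224284}}{2} = -4 + \frac{\sqrt{404303}}{2} \approx 313.92$)
$\sqrt{j + H} = \sqrt{\left(-4 + \frac{\sqrt{404303}}{2}\right) - 708} = \sqrt{-712 + \frac{\sqrt{404303}}{2}}$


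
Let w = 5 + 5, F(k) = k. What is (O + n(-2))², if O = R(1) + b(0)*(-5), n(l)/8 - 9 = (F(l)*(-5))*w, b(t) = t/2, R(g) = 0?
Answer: 760384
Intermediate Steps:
b(t) = t/2 (b(t) = t*(½) = t/2)
w = 10
n(l) = 72 - 400*l (n(l) = 72 + 8*((l*(-5))*10) = 72 + 8*(-5*l*10) = 72 + 8*(-50*l) = 72 - 400*l)
O = 0 (O = 0 + ((½)*0)*(-5) = 0 + 0*(-5) = 0 + 0 = 0)
(O + n(-2))² = (0 + (72 - 400*(-2)))² = (0 + (72 + 800))² = (0 + 872)² = 872² = 760384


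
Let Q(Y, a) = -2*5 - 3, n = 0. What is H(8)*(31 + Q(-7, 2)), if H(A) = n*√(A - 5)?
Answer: 0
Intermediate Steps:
H(A) = 0 (H(A) = 0*√(A - 5) = 0*√(-5 + A) = 0)
Q(Y, a) = -13 (Q(Y, a) = -10 - 3 = -13)
H(8)*(31 + Q(-7, 2)) = 0*(31 - 13) = 0*18 = 0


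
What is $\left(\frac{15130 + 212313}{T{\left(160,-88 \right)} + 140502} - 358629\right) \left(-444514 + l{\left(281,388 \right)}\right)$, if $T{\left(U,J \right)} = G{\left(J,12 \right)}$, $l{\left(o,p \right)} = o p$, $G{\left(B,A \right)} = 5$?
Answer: $\frac{16905024622625560}{140507} \approx 1.2031 \cdot 10^{11}$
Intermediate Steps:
$T{\left(U,J \right)} = 5$
$\left(\frac{15130 + 212313}{T{\left(160,-88 \right)} + 140502} - 358629\right) \left(-444514 + l{\left(281,388 \right)}\right) = \left(\frac{15130 + 212313}{5 + 140502} - 358629\right) \left(-444514 + 281 \cdot 388\right) = \left(\frac{227443}{140507} - 358629\right) \left(-444514 + 109028\right) = \left(227443 \cdot \frac{1}{140507} - 358629\right) \left(-335486\right) = \left(\frac{227443}{140507} - 358629\right) \left(-335486\right) = \left(- \frac{50389657460}{140507}\right) \left(-335486\right) = \frac{16905024622625560}{140507}$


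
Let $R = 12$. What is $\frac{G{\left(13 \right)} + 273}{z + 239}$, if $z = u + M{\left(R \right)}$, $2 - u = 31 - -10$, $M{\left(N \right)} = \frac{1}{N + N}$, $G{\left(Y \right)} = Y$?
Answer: $\frac{6864}{4801} \approx 1.4297$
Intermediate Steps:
$M{\left(N \right)} = \frac{1}{2 N}$
$u = -39$ ($u = 2 - \left(31 - -10\right) = 2 - \left(31 + 10\right) = 2 - 41 = -39$)
$z = - \frac{935}{24}$ ($z = -39 + \frac{1}{2 \cdot 12} = -39 + \frac{1}{2} \cdot \frac{1}{12} = -39 + \frac{1}{24} = - \frac{935}{24} \approx -38.958$)
$\frac{G{\left(13 \right)} + 273}{z + 239} = \frac{13 + 273}{- \frac{935}{24} + 239} = \frac{286}{\frac{4801}{24}} = 286 \cdot \frac{24}{4801} = \frac{6864}{4801}$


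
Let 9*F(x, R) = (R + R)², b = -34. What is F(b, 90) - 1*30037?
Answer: -26437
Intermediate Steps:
F(x, R) = 4*R²/9 (F(x, R) = (R + R)²/9 = (2*R)²/9 = (4*R²)/9 = 4*R²/9)
F(b, 90) - 1*30037 = (4/9)*90² - 1*30037 = (4/9)*8100 - 30037 = 3600 - 30037 = -26437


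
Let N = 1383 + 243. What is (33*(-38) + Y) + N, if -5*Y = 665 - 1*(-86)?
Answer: 1109/5 ≈ 221.80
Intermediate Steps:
Y = -751/5 (Y = -(665 - 1*(-86))/5 = -(665 + 86)/5 = -⅕*751 = -751/5 ≈ -150.20)
N = 1626
(33*(-38) + Y) + N = (33*(-38) - 751/5) + 1626 = (-1254 - 751/5) + 1626 = -7021/5 + 1626 = 1109/5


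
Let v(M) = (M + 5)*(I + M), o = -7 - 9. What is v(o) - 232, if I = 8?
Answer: -144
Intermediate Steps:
o = -16
v(M) = (5 + M)*(8 + M) (v(M) = (M + 5)*(8 + M) = (5 + M)*(8 + M))
v(o) - 232 = (40 + (-16)² + 13*(-16)) - 232 = (40 + 256 - 208) - 232 = 88 - 232 = -144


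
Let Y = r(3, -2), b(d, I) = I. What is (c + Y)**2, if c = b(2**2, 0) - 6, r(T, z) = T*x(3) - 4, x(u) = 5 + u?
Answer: 196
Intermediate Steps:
r(T, z) = -4 + 8*T (r(T, z) = T*(5 + 3) - 4 = T*8 - 4 = 8*T - 4 = -4 + 8*T)
Y = 20 (Y = -4 + 8*3 = -4 + 24 = 20)
c = -6 (c = 0 - 6 = -6)
(c + Y)**2 = (-6 + 20)**2 = 14**2 = 196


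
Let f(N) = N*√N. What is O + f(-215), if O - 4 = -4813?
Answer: -4809 - 215*I*√215 ≈ -4809.0 - 3152.5*I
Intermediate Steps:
f(N) = N^(3/2)
O = -4809 (O = 4 - 4813 = -4809)
O + f(-215) = -4809 + (-215)^(3/2) = -4809 - 215*I*√215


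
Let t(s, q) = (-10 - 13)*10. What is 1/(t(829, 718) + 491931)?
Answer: 1/491701 ≈ 2.0338e-6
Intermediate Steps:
t(s, q) = -230 (t(s, q) = -23*10 = -230)
1/(t(829, 718) + 491931) = 1/(-230 + 491931) = 1/491701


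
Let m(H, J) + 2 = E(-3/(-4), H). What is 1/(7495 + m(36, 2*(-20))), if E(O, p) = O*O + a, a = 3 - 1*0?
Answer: 16/119945 ≈ 0.00013339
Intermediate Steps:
a = 3 (a = 3 + 0 = 3)
E(O, p) = 3 + O² (E(O, p) = O*O + 3 = O² + 3 = 3 + O²)
m(H, J) = 25/16 (m(H, J) = -2 + (3 + (-3/(-4))²) = -2 + (3 + (-3*(-¼))²) = -2 + (3 + (¾)²) = -2 + (3 + 9/16) = -2 + 57/16 = 25/16)
1/(7495 + m(36, 2*(-20))) = 1/(7495 + 25/16) = 1/(119945/16) = 16/119945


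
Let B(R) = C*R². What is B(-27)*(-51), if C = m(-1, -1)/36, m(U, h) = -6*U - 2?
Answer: -4131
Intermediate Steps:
m(U, h) = -2 - 6*U
C = ⅑ (C = (-2 - 6*(-1))/36 = (-2 + 6)*(1/36) = 4*(1/36) = ⅑ ≈ 0.11111)
B(R) = R²/9
B(-27)*(-51) = ((⅑)*(-27)²)*(-51) = ((⅑)*729)*(-51) = 81*(-51) = -4131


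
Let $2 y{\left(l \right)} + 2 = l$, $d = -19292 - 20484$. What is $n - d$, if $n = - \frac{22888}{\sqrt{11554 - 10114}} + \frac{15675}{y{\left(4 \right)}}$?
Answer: $55451 - \frac{2861 \sqrt{10}}{15} \approx 54848.0$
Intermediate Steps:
$d = -39776$
$y{\left(l \right)} = -1 + \frac{l}{2}$
$n = 15675 - \frac{2861 \sqrt{10}}{15}$ ($n = - \frac{22888}{\sqrt{11554 - 10114}} + \frac{15675}{-1 + \frac{1}{2} \cdot 4} = - \frac{22888}{\sqrt{1440}} + \frac{15675}{-1 + 2} = - \frac{22888}{12 \sqrt{10}} + \frac{15675}{1} = - 22888 \frac{\sqrt{10}}{120} + 15675 \cdot 1 = - \frac{2861 \sqrt{10}}{15} + 15675 = 15675 - \frac{2861 \sqrt{10}}{15} \approx 15072.0$)
$n - d = \left(15675 - \frac{2861 \sqrt{10}}{15}\right) - -39776 = \left(15675 - \frac{2861 \sqrt{10}}{15}\right) + 39776 = 55451 - \frac{2861 \sqrt{10}}{15}$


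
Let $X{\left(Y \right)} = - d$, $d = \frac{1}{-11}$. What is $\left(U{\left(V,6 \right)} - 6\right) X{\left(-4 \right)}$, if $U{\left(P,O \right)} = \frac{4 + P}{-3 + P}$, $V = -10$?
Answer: $- \frac{72}{143} \approx -0.5035$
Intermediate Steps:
$U{\left(P,O \right)} = \frac{4 + P}{-3 + P}$
$d = - \frac{1}{11} \approx -0.090909$
$X{\left(Y \right)} = \frac{1}{11}$ ($X{\left(Y \right)} = \left(-1\right) \left(- \frac{1}{11}\right) = \frac{1}{11}$)
$\left(U{\left(V,6 \right)} - 6\right) X{\left(-4 \right)} = \left(\frac{4 - 10}{-3 - 10} - 6\right) \frac{1}{11} = \left(\frac{1}{-13} \left(-6\right) - 6\right) \frac{1}{11} = \left(\left(- \frac{1}{13}\right) \left(-6\right) - 6\right) \frac{1}{11} = \left(\frac{6}{13} - 6\right) \frac{1}{11} = \left(- \frac{72}{13}\right) \frac{1}{11} = - \frac{72}{143}$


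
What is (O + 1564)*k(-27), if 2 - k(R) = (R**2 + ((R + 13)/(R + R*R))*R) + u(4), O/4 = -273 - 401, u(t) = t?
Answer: 10765320/13 ≈ 8.2810e+5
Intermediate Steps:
O = -2696 (O = 4*(-273 - 401) = 4*(-674) = -2696)
k(R) = -2 - R**2 - R*(13 + R)/(R + R**2) (k(R) = 2 - ((R**2 + ((R + 13)/(R + R*R))*R) + 4) = 2 - ((R**2 + ((13 + R)/(R + R**2))*R) + 4) = 2 - ((R**2 + R*(13 + R)/(R + R**2)) + 4) = 2 - (4 + R**2 + R*(13 + R)/(R + R**2)) = 2 + (-4 - R**2 - R*(13 + R)/(R + R**2)) = -2 - R**2 - R*(13 + R)/(R + R**2))
(O + 1564)*k(-27) = (-2696 + 1564)*((-15 - 1*(-27)**2 - 1*(-27)**3 - 3*(-27))/(1 - 27)) = -1132*(-15 - 1*729 - 1*(-19683) + 81)/(-26) = -(-566)*(-15 - 729 + 19683 + 81)/13 = -(-566)*19020/13 = -1132*(-9510/13) = 10765320/13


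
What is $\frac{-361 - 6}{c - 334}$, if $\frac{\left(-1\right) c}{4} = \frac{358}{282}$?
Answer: $\frac{51747}{47810} \approx 1.0823$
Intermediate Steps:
$c = - \frac{716}{141}$ ($c = - 4 \cdot \frac{358}{282} = - 4 \cdot 358 \cdot \frac{1}{282} = \left(-4\right) \frac{179}{141} = - \frac{716}{141} \approx -5.078$)
$\frac{-361 - 6}{c - 334} = \frac{-361 - 6}{- \frac{716}{141} - 334} = - \frac{367}{- \frac{47810}{141}} = \left(-367\right) \left(- \frac{141}{47810}\right) = \frac{51747}{47810}$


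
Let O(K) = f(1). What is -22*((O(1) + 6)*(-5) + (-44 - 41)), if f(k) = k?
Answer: 2640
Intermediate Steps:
O(K) = 1
-22*((O(1) + 6)*(-5) + (-44 - 41)) = -22*((1 + 6)*(-5) + (-44 - 41)) = -22*(7*(-5) - 85) = -22*(-35 - 85) = -22*(-120) = 2640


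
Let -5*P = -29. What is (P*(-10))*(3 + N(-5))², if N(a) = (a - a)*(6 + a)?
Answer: -522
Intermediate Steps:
P = 29/5 (P = -⅕*(-29) = 29/5 ≈ 5.8000)
N(a) = 0 (N(a) = 0*(6 + a) = 0)
(P*(-10))*(3 + N(-5))² = ((29/5)*(-10))*(3 + 0)² = -58*3² = -58*9 = -522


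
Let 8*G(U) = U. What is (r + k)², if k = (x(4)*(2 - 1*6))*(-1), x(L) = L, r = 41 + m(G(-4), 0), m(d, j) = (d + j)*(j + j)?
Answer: 3249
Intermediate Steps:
G(U) = U/8
m(d, j) = 2*j*(d + j) (m(d, j) = (d + j)*(2*j) = 2*j*(d + j))
r = 41 (r = 41 + 2*0*((⅛)*(-4) + 0) = 41 + 2*0*(-½ + 0) = 41 + 2*0*(-½) = 41 + 0 = 41)
k = 16 (k = (4*(2 - 1*6))*(-1) = (4*(2 - 6))*(-1) = (4*(-4))*(-1) = -16*(-1) = 16)
(r + k)² = (41 + 16)² = 57² = 3249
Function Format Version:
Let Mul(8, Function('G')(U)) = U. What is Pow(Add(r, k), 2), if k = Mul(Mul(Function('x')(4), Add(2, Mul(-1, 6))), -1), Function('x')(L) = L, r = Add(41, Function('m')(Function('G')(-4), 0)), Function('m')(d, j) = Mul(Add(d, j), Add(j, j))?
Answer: 3249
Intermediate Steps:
Function('G')(U) = Mul(Rational(1, 8), U)
Function('m')(d, j) = Mul(2, j, Add(d, j)) (Function('m')(d, j) = Mul(Add(d, j), Mul(2, j)) = Mul(2, j, Add(d, j)))
r = 41 (r = Add(41, Mul(2, 0, Add(Mul(Rational(1, 8), -4), 0))) = Add(41, Mul(2, 0, Add(Rational(-1, 2), 0))) = Add(41, Mul(2, 0, Rational(-1, 2))) = Add(41, 0) = 41)
k = 16 (k = Mul(Mul(4, Add(2, Mul(-1, 6))), -1) = Mul(Mul(4, Add(2, -6)), -1) = Mul(Mul(4, -4), -1) = Mul(-16, -1) = 16)
Pow(Add(r, k), 2) = Pow(Add(41, 16), 2) = Pow(57, 2) = 3249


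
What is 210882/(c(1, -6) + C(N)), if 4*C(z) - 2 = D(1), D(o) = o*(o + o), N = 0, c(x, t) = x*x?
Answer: 105441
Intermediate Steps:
c(x, t) = x**2
D(o) = 2*o**2 (D(o) = o*(2*o) = 2*o**2)
C(z) = 1 (C(z) = 1/2 + (2*1**2)/4 = 1/2 + (2*1)/4 = 1/2 + (1/4)*2 = 1/2 + 1/2 = 1)
210882/(c(1, -6) + C(N)) = 210882/(1**2 + 1) = 210882/(1 + 1) = 210882/2 = (1/2)*210882 = 105441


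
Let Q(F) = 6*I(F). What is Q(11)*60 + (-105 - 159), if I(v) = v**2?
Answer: 43296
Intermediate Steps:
Q(F) = 6*F**2
Q(11)*60 + (-105 - 159) = (6*11**2)*60 + (-105 - 159) = (6*121)*60 - 264 = 726*60 - 264 = 43560 - 264 = 43296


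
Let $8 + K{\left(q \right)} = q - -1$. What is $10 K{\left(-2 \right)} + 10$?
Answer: $-80$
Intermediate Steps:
$K{\left(q \right)} = -7 + q$ ($K{\left(q \right)} = -8 + \left(q - -1\right) = -8 + \left(q + 1\right) = -8 + \left(1 + q\right) = -7 + q$)
$10 K{\left(-2 \right)} + 10 = 10 \left(-7 - 2\right) + 10 = 10 \left(-9\right) + 10 = -90 + 10 = -80$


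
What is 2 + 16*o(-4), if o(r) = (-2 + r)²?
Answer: 578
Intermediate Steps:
2 + 16*o(-4) = 2 + 16*(-2 - 4)² = 2 + 16*(-6)² = 2 + 16*36 = 2 + 576 = 578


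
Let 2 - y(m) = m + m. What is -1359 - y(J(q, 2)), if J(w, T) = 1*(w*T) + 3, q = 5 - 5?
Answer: -1355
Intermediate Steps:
q = 0
J(w, T) = 3 + T*w (J(w, T) = 1*(T*w) + 3 = T*w + 3 = 3 + T*w)
y(m) = 2 - 2*m (y(m) = 2 - (m + m) = 2 - 2*m)
-1359 - y(J(q, 2)) = -1359 - (2 - 2*(3 + 2*0)) = -1359 - (2 - 2*(3 + 0)) = -1359 - (2 - 2*3) = -1359 - (2 - 6) = -1359 - 1*(-4) = -1359 + 4 = -1355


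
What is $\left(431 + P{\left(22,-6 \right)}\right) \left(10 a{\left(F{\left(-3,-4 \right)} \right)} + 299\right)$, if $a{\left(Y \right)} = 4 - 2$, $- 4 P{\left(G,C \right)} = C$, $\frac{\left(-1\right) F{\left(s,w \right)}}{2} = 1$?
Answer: $\frac{275935}{2} \approx 1.3797 \cdot 10^{5}$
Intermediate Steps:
$F{\left(s,w \right)} = -2$ ($F{\left(s,w \right)} = \left(-2\right) 1 = -2$)
$P{\left(G,C \right)} = - \frac{C}{4}$
$a{\left(Y \right)} = 2$ ($a{\left(Y \right)} = 4 - 2 = 2$)
$\left(431 + P{\left(22,-6 \right)}\right) \left(10 a{\left(F{\left(-3,-4 \right)} \right)} + 299\right) = \left(431 - - \frac{3}{2}\right) \left(10 \cdot 2 + 299\right) = \left(431 + \frac{3}{2}\right) \left(20 + 299\right) = \frac{865}{2} \cdot 319 = \frac{275935}{2}$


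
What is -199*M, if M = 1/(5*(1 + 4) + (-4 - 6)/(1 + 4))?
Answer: -199/23 ≈ -8.6522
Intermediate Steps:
M = 1/23 (M = 1/(5*5 - 10/5) = 1/(25 - 10*⅕) = 1/(25 - 2) = 1/23 ≈ 0.043478)
-199*M = -199*1/23 = -199/23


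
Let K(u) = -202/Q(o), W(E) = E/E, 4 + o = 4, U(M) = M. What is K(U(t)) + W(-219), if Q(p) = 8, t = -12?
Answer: -97/4 ≈ -24.250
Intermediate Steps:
o = 0 (o = -4 + 4 = 0)
W(E) = 1
K(u) = -101/4 (K(u) = -202/8 = -202*⅛ = -101/4)
K(U(t)) + W(-219) = -101/4 + 1 = -97/4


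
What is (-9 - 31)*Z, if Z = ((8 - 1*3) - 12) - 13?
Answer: 800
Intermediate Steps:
Z = -20 (Z = ((8 - 3) - 12) - 13 = (5 - 12) - 13 = -7 - 13 = -20)
(-9 - 31)*Z = (-9 - 31)*(-20) = -40*(-20) = 800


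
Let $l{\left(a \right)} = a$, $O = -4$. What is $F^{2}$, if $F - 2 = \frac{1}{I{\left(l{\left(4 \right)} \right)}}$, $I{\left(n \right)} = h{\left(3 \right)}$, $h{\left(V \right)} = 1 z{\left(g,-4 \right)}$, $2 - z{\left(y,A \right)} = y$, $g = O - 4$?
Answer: $\frac{441}{100} \approx 4.41$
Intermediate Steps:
$g = -8$ ($g = -4 - 4 = -8$)
$z{\left(y,A \right)} = 2 - y$
$h{\left(V \right)} = 10$ ($h{\left(V \right)} = 1 \left(2 - -8\right) = 1 \left(2 + 8\right) = 1 \cdot 10 = 10$)
$I{\left(n \right)} = 10$
$F = \frac{21}{10}$ ($F = 2 + \frac{1}{10} = \frac{21}{10} \approx 2.1$)
$F^{2} = \left(\frac{21}{10}\right)^{2} = \frac{441}{100}$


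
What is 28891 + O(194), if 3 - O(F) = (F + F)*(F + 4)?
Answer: -47930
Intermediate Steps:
O(F) = 3 - 2*F*(4 + F) (O(F) = 3 - (F + F)*(F + 4) = 3 - 2*F*(4 + F))
28891 + O(194) = 28891 + (3 - 8*194 - 2*194²) = 28891 + (3 - 1552 - 2*37636) = 28891 + (3 - 1552 - 75272) = 28891 - 76821 = -47930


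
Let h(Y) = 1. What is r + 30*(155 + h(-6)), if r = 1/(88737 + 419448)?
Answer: 2378305801/508185 ≈ 4680.0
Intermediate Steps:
r = 1/508185 ≈ 1.9678e-6
r + 30*(155 + h(-6)) = 1/508185 + 30*(155 + 1) = 1/508185 + 30*156 = 1/508185 + 4680 = 2378305801/508185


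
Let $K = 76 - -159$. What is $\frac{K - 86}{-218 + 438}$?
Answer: $\frac{149}{220} \approx 0.67727$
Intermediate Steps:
$K = 235$ ($K = 76 + 159 = 235$)
$\frac{K - 86}{-218 + 438} = \frac{235 - 86}{-218 + 438} = \frac{149}{220}$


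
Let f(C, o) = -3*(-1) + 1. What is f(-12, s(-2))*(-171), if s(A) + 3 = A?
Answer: -684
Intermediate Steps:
s(A) = -3 + A
f(C, o) = 4 (f(C, o) = 3 + 1 = 4)
f(-12, s(-2))*(-171) = 4*(-171) = -684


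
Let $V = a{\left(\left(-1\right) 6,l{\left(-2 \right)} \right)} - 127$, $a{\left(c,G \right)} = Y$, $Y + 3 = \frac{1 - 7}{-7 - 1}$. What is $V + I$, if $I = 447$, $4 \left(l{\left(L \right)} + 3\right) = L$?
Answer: $\frac{1271}{4} \approx 317.75$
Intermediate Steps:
$l{\left(L \right)} = -3 + \frac{L}{4}$
$Y = - \frac{9}{4}$ ($Y = -3 + \frac{1 - 7}{-7 - 1} = -3 - \frac{6}{-8} = -3 - - \frac{3}{4} = -3 + \frac{3}{4} = - \frac{9}{4} \approx -2.25$)
$a{\left(c,G \right)} = - \frac{9}{4}$
$V = - \frac{517}{4}$ ($V = - \frac{9}{4} - 127 = - \frac{517}{4} \approx -129.25$)
$V + I = - \frac{517}{4} + 447 = \frac{1271}{4}$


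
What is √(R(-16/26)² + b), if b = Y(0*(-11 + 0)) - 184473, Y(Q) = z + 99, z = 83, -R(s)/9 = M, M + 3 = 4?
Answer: 13*I*√1090 ≈ 429.2*I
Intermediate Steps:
M = 1 (M = -3 + 4 = 1)
R(s) = -9 (R(s) = -9*1 = -9)
Y(Q) = 182 (Y(Q) = 83 + 99 = 182)
b = -184291 (b = 182 - 184473 = -184291)
√(R(-16/26)² + b) = √((-9)² - 184291) = √(81 - 184291) = √(-184210) = 13*I*√1090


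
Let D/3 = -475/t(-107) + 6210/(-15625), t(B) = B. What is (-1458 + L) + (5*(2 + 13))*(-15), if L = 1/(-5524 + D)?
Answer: -4760554720606/1843033057 ≈ -2583.0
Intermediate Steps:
D = 4054443/334375 (D = 3*(-475/(-107) + 6210/(-15625)) = 3*(-475*(-1/107) + 6210*(-1/15625)) = 3*(475/107 - 1242/3125) = 3*(1351481/334375) = 4054443/334375 ≈ 12.125)
L = -334375/1843033057 (L = 1/(-5524 + 4054443/334375) = 1/(-1843033057/334375) = -334375/1843033057 ≈ -0.00018143)
(-1458 + L) + (5*(2 + 13))*(-15) = (-1458 - 334375/1843033057) + (5*(2 + 13))*(-15) = -2687142531481/1843033057 + (5*15)*(-15) = -2687142531481/1843033057 + 75*(-15) = -2687142531481/1843033057 - 1125 = -4760554720606/1843033057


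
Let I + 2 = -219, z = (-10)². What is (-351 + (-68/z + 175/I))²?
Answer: 3792394023649/30525625 ≈ 1.2424e+5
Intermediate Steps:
z = 100
I = -221 (I = -2 - 219 = -221)
(-351 + (-68/z + 175/I))² = (-351 + (-68/100 + 175/(-221)))² = (-351 + (-68*1/100 + 175*(-1/221)))² = (-351 + (-17/25 - 175/221))² = (-351 - 8132/5525)² = (-1947407/5525)² = 3792394023649/30525625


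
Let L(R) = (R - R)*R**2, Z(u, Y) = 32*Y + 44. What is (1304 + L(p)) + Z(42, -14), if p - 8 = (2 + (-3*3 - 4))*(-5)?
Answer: 900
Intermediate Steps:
Z(u, Y) = 44 + 32*Y
p = 63 (p = 8 + (2 + (-3*3 - 4))*(-5) = 8 + (2 + (-9 - 4))*(-5) = 8 + (2 - 13)*(-5) = 8 - 11*(-5) = 8 + 55 = 63)
L(R) = 0 (L(R) = 0*R**2 = 0)
(1304 + L(p)) + Z(42, -14) = (1304 + 0) + (44 + 32*(-14)) = 1304 + (44 - 448) = 1304 - 404 = 900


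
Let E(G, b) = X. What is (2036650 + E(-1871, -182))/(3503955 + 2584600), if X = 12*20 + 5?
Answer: 407379/1217711 ≈ 0.33454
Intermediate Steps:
X = 245 (X = 240 + 5 = 245)
E(G, b) = 245
(2036650 + E(-1871, -182))/(3503955 + 2584600) = (2036650 + 245)/(3503955 + 2584600) = 2036895/6088555 = 2036895*(1/6088555) = 407379/1217711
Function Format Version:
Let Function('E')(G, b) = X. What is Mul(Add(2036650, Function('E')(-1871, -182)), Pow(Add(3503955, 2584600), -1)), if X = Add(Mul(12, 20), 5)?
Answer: Rational(407379, 1217711) ≈ 0.33454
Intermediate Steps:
X = 245 (X = Add(240, 5) = 245)
Function('E')(G, b) = 245
Mul(Add(2036650, Function('E')(-1871, -182)), Pow(Add(3503955, 2584600), -1)) = Mul(Add(2036650, 245), Pow(Add(3503955, 2584600), -1)) = Mul(2036895, Pow(6088555, -1)) = Mul(2036895, Rational(1, 6088555)) = Rational(407379, 1217711)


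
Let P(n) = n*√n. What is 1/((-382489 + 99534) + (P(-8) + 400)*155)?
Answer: I/(5*(-44191*I + 496*√2)) ≈ -4.5247e-6 + 7.1821e-8*I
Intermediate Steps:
P(n) = n^(3/2)
1/((-382489 + 99534) + (P(-8) + 400)*155) = 1/((-382489 + 99534) + ((-8)^(3/2) + 400)*155) = 1/(-282955 + (-16*I*√2 + 400)*155) = 1/(-282955 + (400 - 16*I*√2)*155) = 1/(-282955 + (62000 - 2480*I*√2)) = 1/(-220955 - 2480*I*√2)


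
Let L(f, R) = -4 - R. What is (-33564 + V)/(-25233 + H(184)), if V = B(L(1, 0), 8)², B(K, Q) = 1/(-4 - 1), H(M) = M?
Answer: 839099/626225 ≈ 1.3399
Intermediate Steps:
B(K, Q) = -⅕ (B(K, Q) = 1/(-5) = -⅕)
V = 1/25 (V = (-⅕)² = 1/25 ≈ 0.040000)
(-33564 + V)/(-25233 + H(184)) = (-33564 + 1/25)/(-25233 + 184) = -839099/25/(-25049) = -839099/25*(-1/25049) = 839099/626225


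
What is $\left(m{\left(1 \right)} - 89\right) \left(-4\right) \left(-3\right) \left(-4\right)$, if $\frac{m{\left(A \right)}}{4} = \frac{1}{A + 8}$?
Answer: $\frac{12752}{3} \approx 4250.7$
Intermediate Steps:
$m{\left(A \right)} = \frac{4}{8 + A}$ ($m{\left(A \right)} = \frac{4}{A + 8} = \frac{4}{8 + A}$)
$\left(m{\left(1 \right)} - 89\right) \left(-4\right) \left(-3\right) \left(-4\right) = \left(\frac{4}{8 + 1} - 89\right) \left(-4\right) \left(-3\right) \left(-4\right) = \left(\frac{4}{9} - 89\right) 12 \left(-4\right) = \left(4 \cdot \frac{1}{9} - 89\right) \left(-48\right) = \left(\frac{4}{9} - 89\right) \left(-48\right) = \left(- \frac{797}{9}\right) \left(-48\right) = \frac{12752}{3}$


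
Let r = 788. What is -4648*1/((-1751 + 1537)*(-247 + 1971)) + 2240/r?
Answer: 25939977/9085049 ≈ 2.8552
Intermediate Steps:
-4648*1/((-1751 + 1537)*(-247 + 1971)) + 2240/r = -4648*1/((-1751 + 1537)*(-247 + 1971)) + 2240/788 = -4648/(1724*(-214)) + 2240*(1/788) = -4648/(-368936) + 560/197 = -4648*(-1/368936) + 560/197 = 581/46117 + 560/197 = 25939977/9085049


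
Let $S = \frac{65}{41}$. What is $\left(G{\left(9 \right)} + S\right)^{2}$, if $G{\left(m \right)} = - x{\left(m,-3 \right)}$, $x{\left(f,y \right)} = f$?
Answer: $\frac{92416}{1681} \approx 54.977$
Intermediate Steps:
$S = \frac{65}{41}$ ($S = 65 \cdot \frac{1}{41} = \frac{65}{41} \approx 1.5854$)
$G{\left(m \right)} = - m$
$\left(G{\left(9 \right)} + S\right)^{2} = \left(\left(-1\right) 9 + \frac{65}{41}\right)^{2} = \left(-9 + \frac{65}{41}\right)^{2} = \left(- \frac{304}{41}\right)^{2} = \frac{92416}{1681}$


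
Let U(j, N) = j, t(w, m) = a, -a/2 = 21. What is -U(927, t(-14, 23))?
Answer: -927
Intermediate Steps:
a = -42 (a = -2*21 = -42)
t(w, m) = -42
-U(927, t(-14, 23)) = -1*927 = -927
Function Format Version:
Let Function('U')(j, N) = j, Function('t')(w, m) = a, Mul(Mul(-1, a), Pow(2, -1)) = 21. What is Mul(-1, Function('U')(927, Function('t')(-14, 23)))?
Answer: -927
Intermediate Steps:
a = -42 (a = Mul(-2, 21) = -42)
Function('t')(w, m) = -42
Mul(-1, Function('U')(927, Function('t')(-14, 23))) = Mul(-1, 927) = -927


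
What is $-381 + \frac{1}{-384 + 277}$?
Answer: $- \frac{40768}{107} \approx -381.01$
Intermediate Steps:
$-381 + \frac{1}{-384 + 277} = -381 + \frac{1}{-107} = -381 - \frac{1}{107} = - \frac{40768}{107}$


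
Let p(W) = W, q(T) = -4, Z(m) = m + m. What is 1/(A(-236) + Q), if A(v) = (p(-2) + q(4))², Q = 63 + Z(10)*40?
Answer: 1/899 ≈ 0.0011123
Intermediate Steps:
Z(m) = 2*m
Q = 863 (Q = 63 + (2*10)*40 = 63 + 20*40 = 63 + 800 = 863)
A(v) = 36 (A(v) = (-2 - 4)² = (-6)² = 36)
1/(A(-236) + Q) = 1/(36 + 863) = 1/899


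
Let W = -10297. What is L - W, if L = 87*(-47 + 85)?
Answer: 13603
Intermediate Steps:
L = 3306 (L = 87*38 = 3306)
L - W = 3306 - 1*(-10297) = 3306 + 10297 = 13603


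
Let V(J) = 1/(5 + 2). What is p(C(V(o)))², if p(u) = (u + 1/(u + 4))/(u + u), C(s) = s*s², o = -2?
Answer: 3541559121/1885129 ≈ 1878.7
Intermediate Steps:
V(J) = ⅐ (V(J) = 1/7 = ⅐)
C(s) = s³
p(u) = (u + 1/(4 + u))/(2*u) (p(u) = (u + 1/(4 + u))/((2*u)) = (u + 1/(4 + u))*(1/(2*u)) = (u + 1/(4 + u))/(2*u))
p(C(V(o)))² = ((1 + ((⅐)³)² + 4*(⅐)³)/(2*((⅐)³)*(4 + (⅐)³)))² = ((1 + (1/343)² + 4*(1/343))/(2*(1/343)*(4 + 1/343)))² = ((½)*343*(1 + 1/117649 + 4/343)/(1373/343))² = ((½)*343*(343/1373)*(119022/117649))² = (59511/1373)² = 3541559121/1885129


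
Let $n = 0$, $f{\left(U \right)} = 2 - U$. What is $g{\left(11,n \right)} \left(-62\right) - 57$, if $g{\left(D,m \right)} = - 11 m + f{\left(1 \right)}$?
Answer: $-119$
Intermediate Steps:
$g{\left(D,m \right)} = 1 - 11 m$ ($g{\left(D,m \right)} = - 11 m + \left(2 - 1\right) = - 11 m + 1 = 1 - 11 m$)
$g{\left(11,n \right)} \left(-62\right) - 57 = \left(1 - 0\right) \left(-62\right) - 57 = \left(1 + 0\right) \left(-62\right) - 57 = 1 \left(-62\right) - 57 = -62 - 57 = -119$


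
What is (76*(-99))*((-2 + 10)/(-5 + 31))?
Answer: -30096/13 ≈ -2315.1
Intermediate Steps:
(76*(-99))*((-2 + 10)/(-5 + 31)) = -60192/26 = -7524*4/13 = -30096/13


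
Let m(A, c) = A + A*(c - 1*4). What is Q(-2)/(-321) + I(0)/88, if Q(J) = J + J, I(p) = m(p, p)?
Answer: 4/321 ≈ 0.012461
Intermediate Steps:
m(A, c) = A + A*(-4 + c) (m(A, c) = A + A*(c - 4) = A + A*(-4 + c))
I(p) = p*(-3 + p)
Q(J) = 2*J
Q(-2)/(-321) + I(0)/88 = (2*(-2))/(-321) + (0*(-3 + 0))/88 = -4*(-1/321) + (0*(-3))*(1/88) = 4/321 + 0*(1/88) = 4/321 + 0 = 4/321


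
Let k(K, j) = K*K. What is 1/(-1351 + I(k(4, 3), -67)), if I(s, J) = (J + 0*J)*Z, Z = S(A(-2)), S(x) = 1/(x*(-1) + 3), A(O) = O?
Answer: -5/6822 ≈ -0.00073292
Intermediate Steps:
S(x) = 1/(3 - x) (S(x) = 1/(-x + 3) = 1/(3 - x))
k(K, j) = K²
Z = ⅕ (Z = -1/(-3 - 2) = -1/(-5) = -1*(-⅕) = ⅕ ≈ 0.20000)
I(s, J) = J/5 (I(s, J) = (J + 0*J)*(⅕) = (J + 0)*(⅕) = J*(⅕) = J/5)
1/(-1351 + I(k(4, 3), -67)) = 1/(-1351 + (⅕)*(-67)) = 1/(-1351 - 67/5) = 1/(-6822/5) = -5/6822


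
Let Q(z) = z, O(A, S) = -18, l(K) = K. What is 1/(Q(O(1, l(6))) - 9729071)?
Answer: -1/9729089 ≈ -1.0278e-7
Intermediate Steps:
1/(Q(O(1, l(6))) - 9729071) = 1/(-18 - 9729071) = 1/(-9729089) = -1/9729089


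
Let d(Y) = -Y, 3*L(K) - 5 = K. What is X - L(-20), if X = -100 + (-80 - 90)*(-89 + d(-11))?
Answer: 13165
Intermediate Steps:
L(K) = 5/3 + K/3
X = 13160 (X = -100 + (-80 - 90)*(-89 - 1*(-11)) = -100 - 170*(-89 + 11) = -100 - 170*(-78) = -100 + 13260 = 13160)
X - L(-20) = 13160 - (5/3 + (⅓)*(-20)) = 13160 - (5/3 - 20/3) = 13160 - 1*(-5) = 13160 + 5 = 13165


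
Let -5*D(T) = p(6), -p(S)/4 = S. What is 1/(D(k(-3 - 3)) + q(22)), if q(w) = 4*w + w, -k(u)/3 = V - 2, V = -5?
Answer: 5/574 ≈ 0.0087108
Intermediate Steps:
k(u) = 21 (k(u) = -3*(-5 - 2) = -3*(-7) = 21)
p(S) = -4*S
D(T) = 24/5 (D(T) = -(-4)*6/5 = -⅕*(-24) = 24/5)
q(w) = 5*w
1/(D(k(-3 - 3)) + q(22)) = 1/(24/5 + 5*22) = 1/(24/5 + 110) = 1/(574/5) = 5/574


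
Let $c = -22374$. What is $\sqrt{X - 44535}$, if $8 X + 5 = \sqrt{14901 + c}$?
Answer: $\frac{\sqrt{-712570 + 2 i \sqrt{7473}}}{4} \approx 0.025602 + 211.03 i$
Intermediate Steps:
$X = - \frac{5}{8} + \frac{i \sqrt{7473}}{8}$ ($X = - \frac{5}{8} + \frac{\sqrt{14901 - 22374}}{8} = - \frac{5}{8} + \frac{\sqrt{-7473}}{8} = - \frac{5}{8} + \frac{i \sqrt{7473}}{8} \approx -0.625 + 10.806 i$)
$\sqrt{X - 44535} = \sqrt{\left(- \frac{5}{8} + \frac{i \sqrt{7473}}{8}\right) - 44535} = \sqrt{- \frac{356285}{8} + \frac{i \sqrt{7473}}{8}}$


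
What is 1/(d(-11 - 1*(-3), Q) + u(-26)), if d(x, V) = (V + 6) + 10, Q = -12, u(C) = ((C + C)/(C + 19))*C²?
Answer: 7/35180 ≈ 0.00019898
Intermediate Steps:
u(C) = 2*C³/(19 + C) (u(C) = ((2*C)/(19 + C))*C² = (2*C/(19 + C))*C² = 2*C³/(19 + C))
d(x, V) = 16 + V (d(x, V) = (6 + V) + 10 = 16 + V)
1/(d(-11 - 1*(-3), Q) + u(-26)) = 1/((16 - 12) + 2*(-26)³/(19 - 26)) = 1/(4 + 2*(-17576)/(-7)) = 1/(4 + 2*(-17576)*(-⅐)) = 1/(4 + 35152/7) = 1/(35180/7) = 7/35180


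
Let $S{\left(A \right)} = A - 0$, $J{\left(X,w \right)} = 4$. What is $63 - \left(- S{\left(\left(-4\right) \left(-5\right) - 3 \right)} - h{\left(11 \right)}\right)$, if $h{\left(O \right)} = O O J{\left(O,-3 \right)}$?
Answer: $564$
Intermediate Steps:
$h{\left(O \right)} = 4 O^{2}$ ($h{\left(O \right)} = O O 4 = O^{2} \cdot 4 = 4 O^{2}$)
$S{\left(A \right)} = A$ ($S{\left(A \right)} = A + 0 = A$)
$63 - \left(- S{\left(\left(-4\right) \left(-5\right) - 3 \right)} - h{\left(11 \right)}\right) = 63 - \left(- (\left(-4\right) \left(-5\right) - 3) - 4 \cdot 11^{2}\right) = 63 - \left(- (20 - 3) - 4 \cdot 121\right) = 63 - \left(\left(-1\right) 17 - 484\right) = 63 - \left(-17 - 484\right) = 63 - -501 = 63 + 501 = 564$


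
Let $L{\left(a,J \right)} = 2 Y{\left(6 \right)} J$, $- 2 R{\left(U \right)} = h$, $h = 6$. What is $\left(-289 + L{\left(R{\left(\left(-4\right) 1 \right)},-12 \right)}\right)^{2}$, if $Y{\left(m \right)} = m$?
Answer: $187489$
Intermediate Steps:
$R{\left(U \right)} = -3$ ($R{\left(U \right)} = \left(- \frac{1}{2}\right) 6 = -3$)
$L{\left(a,J \right)} = 12 J$ ($L{\left(a,J \right)} = 2 \cdot 6 J = 12 J$)
$\left(-289 + L{\left(R{\left(\left(-4\right) 1 \right)},-12 \right)}\right)^{2} = \left(-289 + 12 \left(-12\right)\right)^{2} = \left(-289 - 144\right)^{2} = \left(-433\right)^{2} = 187489$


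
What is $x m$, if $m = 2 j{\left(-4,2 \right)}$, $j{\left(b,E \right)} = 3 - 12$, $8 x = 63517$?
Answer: $- \frac{571653}{4} \approx -1.4291 \cdot 10^{5}$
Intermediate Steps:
$x = \frac{63517}{8}$ ($x = \frac{1}{8} \cdot 63517 = \frac{63517}{8} \approx 7939.6$)
$j{\left(b,E \right)} = -9$ ($j{\left(b,E \right)} = 3 - 12 = -9$)
$m = -18$ ($m = 2 \left(-9\right) = -18$)
$x m = \frac{63517}{8} \left(-18\right) = - \frac{571653}{4}$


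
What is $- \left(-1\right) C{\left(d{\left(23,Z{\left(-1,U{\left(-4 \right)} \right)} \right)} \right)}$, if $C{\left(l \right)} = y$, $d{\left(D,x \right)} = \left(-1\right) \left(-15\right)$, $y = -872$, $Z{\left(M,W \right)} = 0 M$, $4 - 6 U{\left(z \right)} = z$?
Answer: $-872$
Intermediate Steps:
$U{\left(z \right)} = \frac{2}{3} - \frac{z}{6}$
$Z{\left(M,W \right)} = 0$
$d{\left(D,x \right)} = 15$
$C{\left(l \right)} = -872$
$- \left(-1\right) C{\left(d{\left(23,Z{\left(-1,U{\left(-4 \right)} \right)} \right)} \right)} = - \left(-1\right) \left(-872\right) = \left(-1\right) 872 = -872$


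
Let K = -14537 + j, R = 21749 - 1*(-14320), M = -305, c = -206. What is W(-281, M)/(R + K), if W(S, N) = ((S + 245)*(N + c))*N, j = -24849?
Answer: 5610780/3317 ≈ 1691.5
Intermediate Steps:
W(S, N) = N*(-206 + N)*(245 + S) (W(S, N) = ((S + 245)*(N - 206))*N = ((245 + S)*(-206 + N))*N = ((-206 + N)*(245 + S))*N = N*(-206 + N)*(245 + S))
R = 36069 (R = 21749 + 14320 = 36069)
K = -39386 (K = -14537 - 24849 = -39386)
W(-281, M)/(R + K) = (-305*(-50470 - 206*(-281) + 245*(-305) - 305*(-281)))/(36069 - 39386) = -305*(-50470 + 57886 - 74725 + 85705)/(-3317) = -305*18396*(-1/3317) = -5610780*(-1/3317) = 5610780/3317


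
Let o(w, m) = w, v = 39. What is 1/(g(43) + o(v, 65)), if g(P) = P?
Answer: 1/82 ≈ 0.012195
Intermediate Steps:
1/(g(43) + o(v, 65)) = 1/(43 + 39) = 1/82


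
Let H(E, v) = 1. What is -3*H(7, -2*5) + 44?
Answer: 41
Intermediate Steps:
-3*H(7, -2*5) + 44 = -3*1 + 44 = -3 + 44 = 41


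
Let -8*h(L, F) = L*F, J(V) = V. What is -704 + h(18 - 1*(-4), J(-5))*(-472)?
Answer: -7194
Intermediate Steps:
h(L, F) = -F*L/8 (h(L, F) = -L*F/8 = -F*L/8)
-704 + h(18 - 1*(-4), J(-5))*(-472) = -704 - ⅛*(-5)*(18 - 1*(-4))*(-472) = -704 - ⅛*(-5)*(18 + 4)*(-472) = -704 - ⅛*(-5)*22*(-472) = -704 + (55/4)*(-472) = -704 - 6490 = -7194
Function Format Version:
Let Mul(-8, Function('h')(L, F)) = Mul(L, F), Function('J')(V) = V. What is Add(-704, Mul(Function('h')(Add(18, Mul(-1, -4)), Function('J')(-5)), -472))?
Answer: -7194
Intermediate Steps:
Function('h')(L, F) = Mul(Rational(-1, 8), F, L) (Function('h')(L, F) = Mul(Rational(-1, 8), Mul(L, F)) = Mul(Rational(-1, 8), Mul(F, L)) = Mul(Rational(-1, 8), F, L))
Add(-704, Mul(Function('h')(Add(18, Mul(-1, -4)), Function('J')(-5)), -472)) = Add(-704, Mul(Mul(Rational(-1, 8), -5, Add(18, Mul(-1, -4))), -472)) = Add(-704, Mul(Mul(Rational(-1, 8), -5, Add(18, 4)), -472)) = Add(-704, Mul(Mul(Rational(-1, 8), -5, 22), -472)) = Add(-704, Mul(Rational(55, 4), -472)) = Add(-704, -6490) = -7194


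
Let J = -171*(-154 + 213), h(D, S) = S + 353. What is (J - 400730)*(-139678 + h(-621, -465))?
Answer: 57428388010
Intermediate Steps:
h(D, S) = 353 + S
J = -10089 (J = -171*59 = -10089)
(J - 400730)*(-139678 + h(-621, -465)) = (-10089 - 400730)*(-139678 + (353 - 465)) = -410819*(-139678 - 112) = -410819*(-139790) = 57428388010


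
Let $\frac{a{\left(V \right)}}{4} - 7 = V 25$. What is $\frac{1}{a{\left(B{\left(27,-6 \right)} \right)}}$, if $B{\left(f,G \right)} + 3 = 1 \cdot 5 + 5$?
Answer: $\frac{1}{728} \approx 0.0013736$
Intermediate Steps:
$B{\left(f,G \right)} = 7$ ($B{\left(f,G \right)} = -3 + \left(1 \cdot 5 + 5\right) = -3 + \left(5 + 5\right) = -3 + 10 = 7$)
$a{\left(V \right)} = 28 + 100 V$ ($a{\left(V \right)} = 28 + 4 V 25 = 28 + 4 \cdot 25 V = 28 + 100 V$)
$\frac{1}{a{\left(B{\left(27,-6 \right)} \right)}} = \frac{1}{28 + 100 \cdot 7} = \frac{1}{28 + 700} = \frac{1}{728}$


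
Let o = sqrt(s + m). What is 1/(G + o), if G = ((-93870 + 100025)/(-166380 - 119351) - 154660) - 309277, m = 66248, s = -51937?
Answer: -37876841123303562/17572467687754616956133 - 81642204361*sqrt(14311)/17572467687754616956133 ≈ -2.1560e-6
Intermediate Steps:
o = sqrt(14311) (o = sqrt(-51937 + 66248) = sqrt(14311) ≈ 119.63)
G = -132561189102/285731 (G = (6155/(-285731) - 154660) - 309277 = (6155*(-1/285731) - 154660) - 309277 = (-6155/285731 - 154660) - 309277 = -44191162615/285731 - 309277 = -132561189102/285731 ≈ -4.6394e+5)
1/(G + o) = 1/(-132561189102/285731 + sqrt(14311))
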